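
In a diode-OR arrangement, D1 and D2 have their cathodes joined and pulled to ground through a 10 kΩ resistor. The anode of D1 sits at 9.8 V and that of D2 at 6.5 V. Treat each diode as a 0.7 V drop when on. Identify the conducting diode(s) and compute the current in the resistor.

Assume both conduct. Then node N would need to be at both 9.8−0.7 = 9.1 V and 6.5−0.7 = 5.8 V, which is impossible.
Assume only D1 conducts: V_N = 9.8 − 0.7 = 9.1 V, so I_R = 9.1/10 = 0.91 mA.
Check D2: its anode-to-cathode voltage is 6.5 − 9.1 = -2.6 V < 0.7 V, so it is off. The assumption is consistent.

Only D1 conducts; I_R ≈ 0.91 mA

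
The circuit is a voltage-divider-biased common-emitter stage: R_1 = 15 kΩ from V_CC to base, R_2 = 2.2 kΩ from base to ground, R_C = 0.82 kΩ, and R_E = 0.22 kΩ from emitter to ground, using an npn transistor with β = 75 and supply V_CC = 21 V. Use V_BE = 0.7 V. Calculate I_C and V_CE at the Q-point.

Thevenize the base divider: V_Th = V_CC·R_2/(R_1+R_2) = 21×2.2/17.2 = 2.69 V, R_Th = R_1‖R_2 = 1.92 kΩ.
Base-emitter loop: V_Th = I_B·R_Th + V_BE + (β+1)I_B·R_E, so I_B = (2.69 − 0.7) / (1.92 + 76×0.22) = 0.107 mA.
I_C = β·I_B = 75×0.107 = 7.99 mA, and I_E = (β+1)I_B = 8.1 mA.
V_CE = V_CC − I_C·R_C − I_E·R_E = 21 − 7.99×0.82 − 8.1×0.22 = 12.7 V.
V_CE = 12.7 V > 0.2 V confirms active-region operation.

I_C ≈ 8 mA, V_CE ≈ 13 V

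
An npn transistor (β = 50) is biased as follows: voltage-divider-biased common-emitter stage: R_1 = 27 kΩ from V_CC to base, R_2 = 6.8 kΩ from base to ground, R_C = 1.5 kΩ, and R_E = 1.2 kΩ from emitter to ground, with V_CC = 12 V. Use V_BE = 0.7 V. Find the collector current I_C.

I_C ≈ 1.3 mA

Thevenize the base divider: V_Th = V_CC·R_2/(R_1+R_2) = 12×6.8/33.8 = 2.41 V, R_Th = R_1‖R_2 = 5.43 kΩ.
Base-emitter loop: V_Th = I_B·R_Th + V_BE + (β+1)I_B·R_E, so I_B = (2.41 − 0.7) / (5.43 + 51×1.2) = 0.0257 mA.
I_C = β·I_B = 50×0.0257 = 1.29 mA, and I_E = (β+1)I_B = 1.31 mA.
V_CE = V_CC − I_C·R_C − I_E·R_E = 12 − 1.29×1.5 − 1.31×1.2 = 8.5 V.
V_CE = 8.5 V > 0.2 V confirms active-region operation.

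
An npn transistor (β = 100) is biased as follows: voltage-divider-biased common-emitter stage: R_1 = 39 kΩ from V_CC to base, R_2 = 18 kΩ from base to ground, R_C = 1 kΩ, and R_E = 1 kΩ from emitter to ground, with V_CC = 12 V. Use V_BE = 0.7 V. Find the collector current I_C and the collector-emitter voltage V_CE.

Thevenize the base divider: V_Th = V_CC·R_2/(R_1+R_2) = 12×18/57 = 3.79 V, R_Th = R_1‖R_2 = 12.3 kΩ.
Base-emitter loop: V_Th = I_B·R_Th + V_BE + (β+1)I_B·R_E, so I_B = (3.79 − 0.7) / (12.3 + 101×1) = 0.0273 mA.
I_C = β·I_B = 100×0.0273 = 2.73 mA, and I_E = (β+1)I_B = 2.75 mA.
V_CE = V_CC − I_C·R_C − I_E·R_E = 12 − 2.73×1 − 2.75×1 = 6.52 V.
V_CE = 6.52 V > 0.2 V confirms active-region operation.

I_C ≈ 2.7 mA, V_CE ≈ 6.5 V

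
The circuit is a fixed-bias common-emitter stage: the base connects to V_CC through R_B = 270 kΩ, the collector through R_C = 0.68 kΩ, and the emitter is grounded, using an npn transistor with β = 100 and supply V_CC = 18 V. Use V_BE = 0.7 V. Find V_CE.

V_CE ≈ 14 V

Base loop: V_CC = I_B·R_B + V_BE, so I_B = (18 − 0.7)/270 kΩ = 0.0641 mA.
In the active region I_C = β·I_B = 100 × 0.0641 = 6.41 mA.
Collector loop: V_CE = V_CC − I_C·R_C = 18 − 6.41×0.68 = 13.6 V.
Since V_CE = 13.6 V > V_CE(sat) ≈ 0.2 V, the transistor is in the active region as assumed.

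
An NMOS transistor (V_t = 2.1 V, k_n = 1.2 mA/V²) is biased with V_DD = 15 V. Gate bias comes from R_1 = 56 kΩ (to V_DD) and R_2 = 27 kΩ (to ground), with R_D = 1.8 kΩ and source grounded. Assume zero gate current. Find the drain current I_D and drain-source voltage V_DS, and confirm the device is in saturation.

V_G = V_DD·R_2/(R_1+R_2) = 15×27/83 = 4.88 V. With the source grounded, V_GS = V_G = 4.88 V.
Assume saturation: I_D = (k_n/2)(V_GS − V_t)² = (1.2/2)×(4.88 − 2.1)² = 0.6×2.78² = 4.64 mA.
V_DS = V_DD − I_D·R_D = 15 − 4.64×1.8 = 6.66 V.
Saturation requires V_DS ≥ V_GS − V_t = 2.78 V; 6.66 ≥ 2.78 ✓.

I_D ≈ 4.6 mA, V_DS ≈ 6.7 V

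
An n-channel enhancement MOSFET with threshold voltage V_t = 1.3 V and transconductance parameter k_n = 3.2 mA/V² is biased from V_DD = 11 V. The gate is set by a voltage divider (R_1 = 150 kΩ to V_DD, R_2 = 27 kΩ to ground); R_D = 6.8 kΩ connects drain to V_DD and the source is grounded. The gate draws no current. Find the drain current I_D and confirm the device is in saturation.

V_G = V_DD·R_2/(R_1+R_2) = 11×27/177 = 1.68 V. With the source grounded, V_GS = V_G = 1.68 V.
Assume saturation: I_D = (k_n/2)(V_GS − V_t)² = (3.2/2)×(1.68 − 1.3)² = 1.6×0.378² = 0.229 mA.
V_DS = V_DD − I_D·R_D = 11 − 0.229×6.8 = 9.45 V.
Saturation requires V_DS ≥ V_GS − V_t = 0.378 V; 9.45 ≥ 0.378 ✓.

I_D ≈ 0.23 mA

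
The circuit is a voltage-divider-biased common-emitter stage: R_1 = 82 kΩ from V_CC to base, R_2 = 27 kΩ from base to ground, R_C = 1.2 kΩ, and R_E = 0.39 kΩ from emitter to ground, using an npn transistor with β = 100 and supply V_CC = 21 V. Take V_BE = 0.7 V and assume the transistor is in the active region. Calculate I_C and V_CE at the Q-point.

I_C ≈ 7.5 mA, V_CE ≈ 9 V

Thevenize the base divider: V_Th = V_CC·R_2/(R_1+R_2) = 21×27/109 = 5.2 V, R_Th = R_1‖R_2 = 20.3 kΩ.
Base-emitter loop: V_Th = I_B·R_Th + V_BE + (β+1)I_B·R_E, so I_B = (5.2 − 0.7) / (20.3 + 101×0.39) = 0.0754 mA.
I_C = β·I_B = 100×0.0754 = 7.54 mA, and I_E = (β+1)I_B = 7.62 mA.
V_CE = V_CC − I_C·R_C − I_E·R_E = 21 − 7.54×1.2 − 7.62×0.39 = 8.98 V.
V_CE = 8.98 V > 0.2 V confirms active-region operation.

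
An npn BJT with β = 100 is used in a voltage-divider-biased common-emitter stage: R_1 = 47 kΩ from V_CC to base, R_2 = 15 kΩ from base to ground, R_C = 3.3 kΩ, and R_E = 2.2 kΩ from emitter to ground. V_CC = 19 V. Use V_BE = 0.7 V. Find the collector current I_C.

I_C ≈ 1.7 mA

Thevenize the base divider: V_Th = V_CC·R_2/(R_1+R_2) = 19×15/62 = 4.6 V, R_Th = R_1‖R_2 = 11.4 kΩ.
Base-emitter loop: V_Th = I_B·R_Th + V_BE + (β+1)I_B·R_E, so I_B = (4.6 − 0.7) / (11.4 + 101×2.2) = 0.0167 mA.
I_C = β·I_B = 100×0.0167 = 1.67 mA, and I_E = (β+1)I_B = 1.69 mA.
V_CE = V_CC − I_C·R_C − I_E·R_E = 19 − 1.67×3.3 − 1.69×2.2 = 9.79 V.
V_CE = 9.79 V > 0.2 V confirms active-region operation.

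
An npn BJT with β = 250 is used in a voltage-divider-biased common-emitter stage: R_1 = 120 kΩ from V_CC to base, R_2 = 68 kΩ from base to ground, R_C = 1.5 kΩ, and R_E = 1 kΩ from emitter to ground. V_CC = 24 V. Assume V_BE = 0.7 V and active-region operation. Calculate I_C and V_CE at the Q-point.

Thevenize the base divider: V_Th = V_CC·R_2/(R_1+R_2) = 24×68/188 = 8.68 V, R_Th = R_1‖R_2 = 43.4 kΩ.
Base-emitter loop: V_Th = I_B·R_Th + V_BE + (β+1)I_B·R_E, so I_B = (8.68 − 0.7) / (43.4 + 251×1) = 0.0271 mA.
I_C = β·I_B = 250×0.0271 = 6.78 mA, and I_E = (β+1)I_B = 6.8 mA.
V_CE = V_CC − I_C·R_C − I_E·R_E = 24 − 6.78×1.5 − 6.8×1 = 7.03 V.
V_CE = 7.03 V > 0.2 V confirms active-region operation.

I_C ≈ 6.8 mA, V_CE ≈ 7 V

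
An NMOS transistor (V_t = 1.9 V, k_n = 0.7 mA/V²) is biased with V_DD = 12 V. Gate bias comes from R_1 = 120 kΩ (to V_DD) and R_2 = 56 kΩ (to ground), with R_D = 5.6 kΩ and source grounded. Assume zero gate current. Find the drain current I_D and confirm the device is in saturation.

I_D ≈ 1.3 mA

V_G = V_DD·R_2/(R_1+R_2) = 12×56/176 = 3.82 V. With the source grounded, V_GS = V_G = 3.82 V.
Assume saturation: I_D = (k_n/2)(V_GS − V_t)² = (0.7/2)×(3.82 − 1.9)² = 0.35×1.92² = 1.29 mA.
V_DS = V_DD − I_D·R_D = 12 − 1.29×5.6 = 4.79 V.
Saturation requires V_DS ≥ V_GS − V_t = 1.92 V; 4.79 ≥ 1.92 ✓.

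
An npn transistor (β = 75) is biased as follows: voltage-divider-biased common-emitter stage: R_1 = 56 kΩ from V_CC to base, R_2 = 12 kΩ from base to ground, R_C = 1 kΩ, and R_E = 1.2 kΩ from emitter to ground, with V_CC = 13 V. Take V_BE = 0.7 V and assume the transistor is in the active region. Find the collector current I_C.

I_C ≈ 1.2 mA

Thevenize the base divider: V_Th = V_CC·R_2/(R_1+R_2) = 13×12/68 = 2.29 V, R_Th = R_1‖R_2 = 9.88 kΩ.
Base-emitter loop: V_Th = I_B·R_Th + V_BE + (β+1)I_B·R_E, so I_B = (2.29 − 0.7) / (9.88 + 76×1.2) = 0.0158 mA.
I_C = β·I_B = 75×0.0158 = 1.18 mA, and I_E = (β+1)I_B = 1.2 mA.
V_CE = V_CC − I_C·R_C − I_E·R_E = 13 − 1.18×1 − 1.2×1.2 = 10.4 V.
V_CE = 10.4 V > 0.2 V confirms active-region operation.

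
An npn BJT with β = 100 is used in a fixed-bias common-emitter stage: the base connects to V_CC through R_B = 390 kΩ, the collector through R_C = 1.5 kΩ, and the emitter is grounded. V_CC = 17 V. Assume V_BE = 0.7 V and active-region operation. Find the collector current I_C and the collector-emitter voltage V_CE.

Base loop: V_CC = I_B·R_B + V_BE, so I_B = (17 − 0.7)/390 kΩ = 0.0418 mA.
In the active region I_C = β·I_B = 100 × 0.0418 = 4.18 mA.
Collector loop: V_CE = V_CC − I_C·R_C = 17 − 4.18×1.5 = 10.7 V.
Since V_CE = 10.7 V > V_CE(sat) ≈ 0.2 V, the transistor is in the active region as assumed.

I_C ≈ 4.2 mA, V_CE ≈ 11 V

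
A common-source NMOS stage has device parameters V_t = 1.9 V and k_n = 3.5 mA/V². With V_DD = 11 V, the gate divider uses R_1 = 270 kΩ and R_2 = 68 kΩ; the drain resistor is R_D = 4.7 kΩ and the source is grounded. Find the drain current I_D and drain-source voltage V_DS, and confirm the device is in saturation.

V_G = V_DD·R_2/(R_1+R_2) = 11×68/338 = 2.21 V. With the source grounded, V_GS = V_G = 2.21 V.
Assume saturation: I_D = (k_n/2)(V_GS − V_t)² = (3.5/2)×(2.21 − 1.9)² = 1.75×0.313² = 0.171 mA.
V_DS = V_DD − I_D·R_D = 11 − 0.171×4.7 = 10.2 V.
Saturation requires V_DS ≥ V_GS − V_t = 0.313 V; 10.2 ≥ 0.313 ✓.

I_D ≈ 0.17 mA, V_DS ≈ 10 V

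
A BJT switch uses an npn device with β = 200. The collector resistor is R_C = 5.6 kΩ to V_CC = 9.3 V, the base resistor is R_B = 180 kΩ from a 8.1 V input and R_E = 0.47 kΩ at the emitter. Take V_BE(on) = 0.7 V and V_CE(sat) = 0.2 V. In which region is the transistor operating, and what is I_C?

Assume active: I_B = (8.1 − 0.7)/(180 + 201×0.47) = 0.027 mA, I_C = β·I_B = 5.39 mA.
Then V_CE = 9.3 − 5.39×5.6 − 5.42×0.47 = -23.4 V < 0.2 V — the active assumption fails.
Re-solve with V_CE = 0.2 V. KCL at the emitter: V_E/R_E = (V_BB−0.7−V_E)/R_B + (V_CC−0.2−V_E)/R_C, giving V_E = 0.721 V.
I_C = (V_CC − 0.2 − V_E)/R_C = (9.1 − 0.721)/5.6 = 1.5 mA.
Check: I_B = (7.4 − 0.721)/180 = 0.0371 mA, and β·I_B = 7.42 mA > I_C, confirming saturation.

saturation; I_C ≈ 1.5 mA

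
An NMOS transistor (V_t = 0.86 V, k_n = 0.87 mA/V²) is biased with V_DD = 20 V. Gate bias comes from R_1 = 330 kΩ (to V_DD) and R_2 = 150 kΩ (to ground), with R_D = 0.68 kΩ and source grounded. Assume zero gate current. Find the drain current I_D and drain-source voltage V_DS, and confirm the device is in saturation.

V_G = V_DD·R_2/(R_1+R_2) = 20×150/480 = 6.25 V. With the source grounded, V_GS = V_G = 6.25 V.
Assume saturation: I_D = (k_n/2)(V_GS − V_t)² = (0.87/2)×(6.25 − 0.86)² = 0.435×5.39² = 12.6 mA.
V_DS = V_DD − I_D·R_D = 20 − 12.6×0.68 = 11.4 V.
Saturation requires V_DS ≥ V_GS − V_t = 5.39 V; 11.4 ≥ 5.39 ✓.

I_D ≈ 13 mA, V_DS ≈ 11 V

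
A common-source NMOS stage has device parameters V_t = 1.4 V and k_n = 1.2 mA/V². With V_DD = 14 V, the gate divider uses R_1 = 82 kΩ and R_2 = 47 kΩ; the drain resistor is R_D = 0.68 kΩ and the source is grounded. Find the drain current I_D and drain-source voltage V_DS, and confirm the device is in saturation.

I_D ≈ 8.2 mA, V_DS ≈ 8.4 V

V_G = V_DD·R_2/(R_1+R_2) = 14×47/129 = 5.1 V. With the source grounded, V_GS = V_G = 5.1 V.
Assume saturation: I_D = (k_n/2)(V_GS − V_t)² = (1.2/2)×(5.1 − 1.4)² = 0.6×3.7² = 8.22 mA.
V_DS = V_DD − I_D·R_D = 14 − 8.22×0.68 = 8.41 V.
Saturation requires V_DS ≥ V_GS − V_t = 3.7 V; 8.41 ≥ 3.7 ✓.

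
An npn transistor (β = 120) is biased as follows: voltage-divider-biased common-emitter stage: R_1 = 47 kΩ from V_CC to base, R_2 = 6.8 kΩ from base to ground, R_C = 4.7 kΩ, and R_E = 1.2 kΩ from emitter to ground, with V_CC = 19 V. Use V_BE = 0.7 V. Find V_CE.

Thevenize the base divider: V_Th = V_CC·R_2/(R_1+R_2) = 19×6.8/53.8 = 2.4 V, R_Th = R_1‖R_2 = 5.94 kΩ.
Base-emitter loop: V_Th = I_B·R_Th + V_BE + (β+1)I_B·R_E, so I_B = (2.4 − 0.7) / (5.94 + 121×1.2) = 0.0113 mA.
I_C = β·I_B = 120×0.0113 = 1.35 mA, and I_E = (β+1)I_B = 1.36 mA.
V_CE = V_CC − I_C·R_C − I_E·R_E = 19 − 1.35×4.7 − 1.36×1.2 = 11 V.
V_CE = 11 V > 0.2 V confirms active-region operation.

V_CE ≈ 11 V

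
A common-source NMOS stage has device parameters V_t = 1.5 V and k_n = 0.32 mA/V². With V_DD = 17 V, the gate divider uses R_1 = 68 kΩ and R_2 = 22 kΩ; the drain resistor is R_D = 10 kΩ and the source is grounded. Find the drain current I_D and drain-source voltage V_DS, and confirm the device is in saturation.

V_G = V_DD·R_2/(R_1+R_2) = 17×22/90 = 4.16 V. With the source grounded, V_GS = V_G = 4.16 V.
Assume saturation: I_D = (k_n/2)(V_GS − V_t)² = (0.32/2)×(4.16 − 1.5)² = 0.16×2.66² = 1.13 mA.
V_DS = V_DD − I_D·R_D = 17 − 1.13×10 = 5.72 V.
Saturation requires V_DS ≥ V_GS − V_t = 2.66 V; 5.72 ≥ 2.66 ✓.

I_D ≈ 1.1 mA, V_DS ≈ 5.7 V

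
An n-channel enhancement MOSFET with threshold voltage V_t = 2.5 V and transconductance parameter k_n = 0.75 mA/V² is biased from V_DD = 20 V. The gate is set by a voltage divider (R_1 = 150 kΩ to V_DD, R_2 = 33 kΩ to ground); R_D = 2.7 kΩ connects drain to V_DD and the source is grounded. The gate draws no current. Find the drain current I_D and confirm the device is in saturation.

I_D ≈ 0.46 mA

V_G = V_DD·R_2/(R_1+R_2) = 20×33/183 = 3.61 V. With the source grounded, V_GS = V_G = 3.61 V.
Assume saturation: I_D = (k_n/2)(V_GS − V_t)² = (0.75/2)×(3.61 − 2.5)² = 0.375×1.11² = 0.459 mA.
V_DS = V_DD − I_D·R_D = 20 − 0.459×2.7 = 18.8 V.
Saturation requires V_DS ≥ V_GS − V_t = 1.11 V; 18.8 ≥ 1.11 ✓.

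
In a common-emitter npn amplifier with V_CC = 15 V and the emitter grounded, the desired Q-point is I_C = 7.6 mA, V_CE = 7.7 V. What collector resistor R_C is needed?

Collector loop: V_CC = I_C·R_C + V_CE.
R_C = (V_CC − V_CE)/I_C = (15 − 7.7)/7.6 = 0.961 kΩ.

R_C ≈ 0.96 kΩ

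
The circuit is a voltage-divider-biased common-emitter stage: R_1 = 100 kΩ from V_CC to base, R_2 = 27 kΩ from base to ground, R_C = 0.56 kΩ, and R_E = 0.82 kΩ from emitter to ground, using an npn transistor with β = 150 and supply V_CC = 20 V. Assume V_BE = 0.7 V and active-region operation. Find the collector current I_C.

Thevenize the base divider: V_Th = V_CC·R_2/(R_1+R_2) = 20×27/127 = 4.25 V, R_Th = R_1‖R_2 = 21.3 kΩ.
Base-emitter loop: V_Th = I_B·R_Th + V_BE + (β+1)I_B·R_E, so I_B = (4.25 − 0.7) / (21.3 + 151×0.82) = 0.0245 mA.
I_C = β·I_B = 150×0.0245 = 3.67 mA, and I_E = (β+1)I_B = 3.7 mA.
V_CE = V_CC − I_C·R_C − I_E·R_E = 20 − 3.67×0.56 − 3.7×0.82 = 14.9 V.
V_CE = 14.9 V > 0.2 V confirms active-region operation.

I_C ≈ 3.7 mA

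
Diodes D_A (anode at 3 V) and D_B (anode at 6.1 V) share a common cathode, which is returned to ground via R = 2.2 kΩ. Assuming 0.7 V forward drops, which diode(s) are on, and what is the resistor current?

Only D_B conducts; I_R ≈ 2.5 mA

Assume both conduct. Then node N would need to be at both 3−0.7 = 2.3 V and 6.1−0.7 = 5.4 V, which is impossible.
Assume only D_B conducts: V_N = 6.1 − 0.7 = 5.4 V, so I_R = 5.4/2.2 = 2.45 mA.
Check D_A: its anode-to-cathode voltage is 3 − 5.4 = -2.4 V < 0.7 V, so it is off. The assumption is consistent.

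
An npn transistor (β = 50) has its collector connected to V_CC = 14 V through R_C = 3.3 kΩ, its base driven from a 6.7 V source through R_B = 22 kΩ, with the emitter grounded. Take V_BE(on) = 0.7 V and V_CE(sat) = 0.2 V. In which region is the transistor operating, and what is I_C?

saturation; I_C ≈ 4.2 mA

Assume active: I_B = (6.7 − 0.7)/22 = 0.273 mA, giving I_C = β·I_B = 13.6 mA.
But then V_CE = 14 − 13.6×3.3 = -31 V < V_CE(sat) = 0.2 V — impossible in the active region.
So the transistor is saturated. With V_CE = 0.2 V, I_C = (V_CC − 0.2)/R_C = 13.8/3.3 = 4.18 mA.
Check: β·I_B = 13.6 mA > I_C = 4.18 mA, confirming saturation.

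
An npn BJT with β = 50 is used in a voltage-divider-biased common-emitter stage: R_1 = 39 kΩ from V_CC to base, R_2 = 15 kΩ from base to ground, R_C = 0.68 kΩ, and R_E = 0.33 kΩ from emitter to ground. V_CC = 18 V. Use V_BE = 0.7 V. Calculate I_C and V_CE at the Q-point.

I_C ≈ 7.8 mA, V_CE ≈ 10 V

Thevenize the base divider: V_Th = V_CC·R_2/(R_1+R_2) = 18×15/54 = 5 V, R_Th = R_1‖R_2 = 10.8 kΩ.
Base-emitter loop: V_Th = I_B·R_Th + V_BE + (β+1)I_B·R_E, so I_B = (5 − 0.7) / (10.8 + 51×0.33) = 0.155 mA.
I_C = β·I_B = 50×0.155 = 7.77 mA, and I_E = (β+1)I_B = 7.93 mA.
V_CE = V_CC − I_C·R_C − I_E·R_E = 18 − 7.77×0.68 − 7.93×0.33 = 10.1 V.
V_CE = 10.1 V > 0.2 V confirms active-region operation.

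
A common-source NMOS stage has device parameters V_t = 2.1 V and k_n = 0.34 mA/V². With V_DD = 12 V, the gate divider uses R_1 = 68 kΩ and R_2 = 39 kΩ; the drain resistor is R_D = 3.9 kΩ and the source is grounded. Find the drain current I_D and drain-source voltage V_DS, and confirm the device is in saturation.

V_G = V_DD·R_2/(R_1+R_2) = 12×39/107 = 4.37 V. With the source grounded, V_GS = V_G = 4.37 V.
Assume saturation: I_D = (k_n/2)(V_GS − V_t)² = (0.34/2)×(4.37 − 2.1)² = 0.17×2.27² = 0.879 mA.
V_DS = V_DD − I_D·R_D = 12 − 0.879×3.9 = 8.57 V.
Saturation requires V_DS ≥ V_GS − V_t = 2.27 V; 8.57 ≥ 2.27 ✓.

I_D ≈ 0.88 mA, V_DS ≈ 8.6 V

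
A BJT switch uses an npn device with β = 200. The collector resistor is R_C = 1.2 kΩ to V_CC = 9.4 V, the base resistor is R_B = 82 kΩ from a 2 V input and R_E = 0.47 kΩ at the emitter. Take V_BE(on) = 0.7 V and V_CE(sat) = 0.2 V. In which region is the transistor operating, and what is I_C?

active; I_C ≈ 1.5 mA

Assume active. Base-emitter loop: I_B = (V_BB − V_BE)/(R_B + (β+1)R_E) = (2 − 0.7)/(82 + 201×0.47) = 0.00737 mA.
I_C = β·I_B = 200×0.00737 = 1.47 mA.
V_CE = V_CC − I_C·R_C − I_E·R_E = 9.4 − 1.47×1.2 − 1.48×0.47 = 6.94 V > V_CE(sat), so the active-region assumption holds.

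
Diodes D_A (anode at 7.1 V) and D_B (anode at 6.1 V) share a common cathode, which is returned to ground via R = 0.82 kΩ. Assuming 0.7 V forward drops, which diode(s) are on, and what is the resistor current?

Assume both conduct. Then node N would need to be at both 7.1−0.7 = 6.4 V and 6.1−0.7 = 5.4 V, which is impossible.
Assume only D_A conducts: V_N = 7.1 − 0.7 = 6.4 V, so I_R = 6.4/0.82 = 7.8 mA.
Check D_B: its anode-to-cathode voltage is 6.1 − 6.4 = -0.3 V < 0.7 V, so it is off. The assumption is consistent.

Only D_A conducts; I_R ≈ 7.8 mA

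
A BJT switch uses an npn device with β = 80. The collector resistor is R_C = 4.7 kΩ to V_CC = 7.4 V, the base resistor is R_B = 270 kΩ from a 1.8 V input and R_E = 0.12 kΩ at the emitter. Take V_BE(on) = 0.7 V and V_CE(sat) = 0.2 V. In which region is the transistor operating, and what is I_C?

active; I_C ≈ 0.31 mA

Assume active. Base-emitter loop: I_B = (V_BB − V_BE)/(R_B + (β+1)R_E) = (1.8 − 0.7)/(270 + 81×0.12) = 0.00393 mA.
I_C = β·I_B = 80×0.00393 = 0.315 mA.
V_CE = V_CC − I_C·R_C − I_E·R_E = 7.4 − 0.315×4.7 − 0.319×0.12 = 5.88 V > V_CE(sat), so the active-region assumption holds.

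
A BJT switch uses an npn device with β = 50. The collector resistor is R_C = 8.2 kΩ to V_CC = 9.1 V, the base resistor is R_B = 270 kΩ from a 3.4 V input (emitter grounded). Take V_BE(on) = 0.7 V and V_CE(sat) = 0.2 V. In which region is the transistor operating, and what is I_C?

Assume active. Base-emitter loop: I_B = (V_BB − V_BE)/R_B = (3.4 − 0.7)/270 = 0.01 mA.
I_C = β·I_B = 50×0.01 = 0.5 mA.
V_CE = V_CC − I_C·R_C = 9.1 − 0.5×8.2 = 5 V > V_CE(sat), so the active-region assumption holds.

active; I_C ≈ 0.5 mA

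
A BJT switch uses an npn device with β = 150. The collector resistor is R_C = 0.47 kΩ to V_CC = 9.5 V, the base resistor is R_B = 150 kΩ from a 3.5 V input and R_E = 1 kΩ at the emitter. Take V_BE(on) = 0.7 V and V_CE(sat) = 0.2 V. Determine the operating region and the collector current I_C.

Assume active. Base-emitter loop: I_B = (V_BB − V_BE)/(R_B + (β+1)R_E) = (3.5 − 0.7)/(150 + 151×1) = 0.0093 mA.
I_C = β·I_B = 150×0.0093 = 1.4 mA.
V_CE = V_CC − I_C·R_C − I_E·R_E = 9.5 − 1.4×0.47 − 1.4×1 = 7.44 V > V_CE(sat), so the active-region assumption holds.

active; I_C ≈ 1.4 mA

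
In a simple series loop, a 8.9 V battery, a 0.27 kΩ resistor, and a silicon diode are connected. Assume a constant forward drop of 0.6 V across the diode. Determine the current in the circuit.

I ≈ 31 mA

KVL around the loop: 8.9 = V_D + I·R = 0.6 + I × 0.27 kΩ.
So I = (8.9 − 0.6) / 0.27 kΩ = 8.3 / 0.27 = 30.7 mA.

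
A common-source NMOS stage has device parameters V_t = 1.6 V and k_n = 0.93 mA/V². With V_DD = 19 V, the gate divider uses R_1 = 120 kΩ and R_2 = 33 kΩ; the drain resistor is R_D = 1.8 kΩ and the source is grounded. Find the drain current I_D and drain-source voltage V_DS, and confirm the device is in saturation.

I_D ≈ 2.9 mA, V_DS ≈ 14 V

V_G = V_DD·R_2/(R_1+R_2) = 19×33/153 = 4.1 V. With the source grounded, V_GS = V_G = 4.1 V.
Assume saturation: I_D = (k_n/2)(V_GS − V_t)² = (0.93/2)×(4.1 − 1.6)² = 0.465×2.5² = 2.9 mA.
V_DS = V_DD − I_D·R_D = 19 − 2.9×1.8 = 13.8 V.
Saturation requires V_DS ≥ V_GS − V_t = 2.5 V; 13.8 ≥ 2.5 ✓.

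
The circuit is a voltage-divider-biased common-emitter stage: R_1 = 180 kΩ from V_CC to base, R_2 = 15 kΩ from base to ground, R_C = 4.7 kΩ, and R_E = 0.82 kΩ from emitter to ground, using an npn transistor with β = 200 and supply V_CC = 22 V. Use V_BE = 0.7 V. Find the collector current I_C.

Thevenize the base divider: V_Th = V_CC·R_2/(R_1+R_2) = 22×15/195 = 1.69 V, R_Th = R_1‖R_2 = 13.8 kΩ.
Base-emitter loop: V_Th = I_B·R_Th + V_BE + (β+1)I_B·R_E, so I_B = (1.69 − 0.7) / (13.8 + 201×0.82) = 0.00555 mA.
I_C = β·I_B = 200×0.00555 = 1.11 mA, and I_E = (β+1)I_B = 1.12 mA.
V_CE = V_CC − I_C·R_C − I_E·R_E = 22 − 1.11×4.7 − 1.12×0.82 = 15.9 V.
V_CE = 15.9 V > 0.2 V confirms active-region operation.

I_C ≈ 1.1 mA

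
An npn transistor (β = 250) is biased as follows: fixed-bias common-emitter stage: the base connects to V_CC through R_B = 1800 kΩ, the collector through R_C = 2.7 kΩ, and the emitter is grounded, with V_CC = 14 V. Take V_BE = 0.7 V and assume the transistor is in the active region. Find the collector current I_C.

I_C ≈ 1.8 mA

Base loop: V_CC = I_B·R_B + V_BE, so I_B = (14 − 0.7)/1800 kΩ = 0.00739 mA.
In the active region I_C = β·I_B = 250 × 0.00739 = 1.85 mA.
Collector loop: V_CE = V_CC − I_C·R_C = 14 − 1.85×2.7 = 9.01 V.
Since V_CE = 9.01 V > V_CE(sat) ≈ 0.2 V, the transistor is in the active region as assumed.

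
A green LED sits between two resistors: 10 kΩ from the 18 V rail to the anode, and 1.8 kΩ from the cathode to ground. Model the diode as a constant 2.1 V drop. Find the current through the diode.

The two resistors are in series with the diode, so KVL gives 18 = I·10 + 2.1 + I·1.8.
I = (18 − 2.1) / (10 + 1.8) kΩ = 15.9 / 11.8 = 1.35 mA.

I ≈ 1.3 mA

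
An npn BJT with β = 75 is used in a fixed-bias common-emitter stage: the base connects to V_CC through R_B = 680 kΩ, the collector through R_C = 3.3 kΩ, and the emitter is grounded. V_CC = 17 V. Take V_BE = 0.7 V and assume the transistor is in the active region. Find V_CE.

Base loop: V_CC = I_B·R_B + V_BE, so I_B = (17 − 0.7)/680 kΩ = 0.024 mA.
In the active region I_C = β·I_B = 75 × 0.024 = 1.8 mA.
Collector loop: V_CE = V_CC − I_C·R_C = 17 − 1.8×3.3 = 11.1 V.
Since V_CE = 11.1 V > V_CE(sat) ≈ 0.2 V, the transistor is in the active region as assumed.

V_CE ≈ 11 V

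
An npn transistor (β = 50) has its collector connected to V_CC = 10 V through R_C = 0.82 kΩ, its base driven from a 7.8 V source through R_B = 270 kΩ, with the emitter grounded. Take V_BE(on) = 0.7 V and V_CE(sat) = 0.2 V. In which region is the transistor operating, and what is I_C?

Assume active. Base-emitter loop: I_B = (V_BB − V_BE)/R_B = (7.8 − 0.7)/270 = 0.0263 mA.
I_C = β·I_B = 50×0.0263 = 1.31 mA.
V_CE = V_CC − I_C·R_C = 10 − 1.31×0.82 = 8.92 V > V_CE(sat), so the active-region assumption holds.

active; I_C ≈ 1.3 mA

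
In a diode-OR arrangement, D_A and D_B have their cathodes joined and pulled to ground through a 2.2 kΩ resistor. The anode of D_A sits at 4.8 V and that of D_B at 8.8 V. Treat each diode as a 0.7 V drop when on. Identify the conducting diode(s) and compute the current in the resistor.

Only D_B conducts; I_R ≈ 3.7 mA

Assume both conduct. Then node N would need to be at both 4.8−0.7 = 4.1 V and 8.8−0.7 = 8.1 V, which is impossible.
Assume only D_B conducts: V_N = 8.8 − 0.7 = 8.1 V, so I_R = 8.1/2.2 = 3.68 mA.
Check D_A: its anode-to-cathode voltage is 4.8 − 8.1 = -3.3 V < 0.7 V, so it is off. The assumption is consistent.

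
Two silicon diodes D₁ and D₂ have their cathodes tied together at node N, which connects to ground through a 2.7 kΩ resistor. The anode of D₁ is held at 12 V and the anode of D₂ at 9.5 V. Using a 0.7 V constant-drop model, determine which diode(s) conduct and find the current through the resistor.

Only D₁ conducts; I_R ≈ 4.2 mA

Assume both conduct. Then node N would need to be at both 12−0.7 = 11.3 V and 9.5−0.7 = 8.8 V, which is impossible.
Assume only D₁ conducts: V_N = 12 − 0.7 = 11.3 V, so I_R = 11.3/2.7 = 4.19 mA.
Check D₂: its anode-to-cathode voltage is 9.5 − 11.3 = -1.8 V < 0.7 V, so it is off. The assumption is consistent.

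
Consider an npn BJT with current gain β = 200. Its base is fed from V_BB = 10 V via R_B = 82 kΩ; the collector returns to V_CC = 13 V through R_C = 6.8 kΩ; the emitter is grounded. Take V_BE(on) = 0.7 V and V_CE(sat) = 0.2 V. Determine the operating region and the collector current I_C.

saturation; I_C ≈ 1.9 mA

Assume active: I_B = (10 − 0.7)/82 = 0.113 mA, giving I_C = β·I_B = 22.7 mA.
But then V_CE = 13 − 22.7×6.8 = -141 V < V_CE(sat) = 0.2 V — impossible in the active region.
So the transistor is saturated. With V_CE = 0.2 V, I_C = (V_CC − 0.2)/R_C = 12.8/6.8 = 1.88 mA.
Check: β·I_B = 22.7 mA > I_C = 1.88 mA, confirming saturation.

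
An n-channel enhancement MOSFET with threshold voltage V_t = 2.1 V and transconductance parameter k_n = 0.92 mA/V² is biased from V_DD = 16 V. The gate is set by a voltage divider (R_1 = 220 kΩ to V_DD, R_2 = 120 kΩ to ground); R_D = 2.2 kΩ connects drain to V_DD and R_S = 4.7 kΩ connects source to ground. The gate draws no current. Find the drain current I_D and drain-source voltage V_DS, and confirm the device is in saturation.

V_G = V_DD·R_2/(R_1+R_2) = 16×120/340 = 5.65 V.
Assume saturation: I_D = (k_n/2)(V_GS − V_t)² with V_GS = V_G − I_D·R_S = 5.65 − 4.7·I_D.
Substituting gives 10.2·I_D² − 16.3·I_D + 5.79 = 0, with roots I_D = 0.527 or 1.08 mA.
The root I_D = 1.08 mA gives V_GS = 0.567 V ≤ V_t, so take I_D = 0.527 mA.
Then V_GS = 3.17 V and V_DS = V_DD − I_D(R_D+R_S) = 16 − 0.527×6.9 = 12.4 V.
Saturation requires V_DS ≥ V_GS − V_t = 1.07 V; 12.4 ≥ 1.07 ✓.

I_D ≈ 0.53 mA, V_DS ≈ 12 V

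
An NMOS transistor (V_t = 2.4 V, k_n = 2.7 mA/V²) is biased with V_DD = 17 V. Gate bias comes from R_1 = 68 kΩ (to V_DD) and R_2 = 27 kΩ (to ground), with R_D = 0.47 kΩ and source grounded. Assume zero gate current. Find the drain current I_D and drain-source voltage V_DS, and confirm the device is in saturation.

I_D ≈ 8 mA, V_DS ≈ 13 V

V_G = V_DD·R_2/(R_1+R_2) = 17×27/95 = 4.83 V. With the source grounded, V_GS = V_G = 4.83 V.
Assume saturation: I_D = (k_n/2)(V_GS − V_t)² = (2.7/2)×(4.83 − 2.4)² = 1.35×2.43² = 7.98 mA.
V_DS = V_DD − I_D·R_D = 17 − 7.98×0.47 = 13.2 V.
Saturation requires V_DS ≥ V_GS − V_t = 2.43 V; 13.2 ≥ 2.43 ✓.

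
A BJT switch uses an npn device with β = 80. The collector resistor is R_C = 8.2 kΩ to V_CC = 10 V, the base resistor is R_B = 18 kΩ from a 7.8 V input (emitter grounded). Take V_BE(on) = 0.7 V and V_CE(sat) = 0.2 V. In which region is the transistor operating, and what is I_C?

saturation; I_C ≈ 1.2 mA

Assume active: I_B = (7.8 − 0.7)/18 = 0.394 mA, giving I_C = β·I_B = 31.6 mA.
But then V_CE = 10 − 31.6×8.2 = -249 V < V_CE(sat) = 0.2 V — impossible in the active region.
So the transistor is saturated. With V_CE = 0.2 V, I_C = (V_CC − 0.2)/R_C = 9.8/8.2 = 1.2 mA.
Check: β·I_B = 31.6 mA > I_C = 1.2 mA, confirming saturation.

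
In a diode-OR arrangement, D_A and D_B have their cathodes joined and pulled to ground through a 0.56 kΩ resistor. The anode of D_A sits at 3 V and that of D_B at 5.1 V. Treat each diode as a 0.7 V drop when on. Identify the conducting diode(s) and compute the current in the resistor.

Assume both conduct. Then node N would need to be at both 3−0.7 = 2.3 V and 5.1−0.7 = 4.4 V, which is impossible.
Assume only D_B conducts: V_N = 5.1 − 0.7 = 4.4 V, so I_R = 4.4/0.56 = 7.86 mA.
Check D_A: its anode-to-cathode voltage is 3 − 4.4 = -1.4 V < 0.7 V, so it is off. The assumption is consistent.

Only D_B conducts; I_R ≈ 7.9 mA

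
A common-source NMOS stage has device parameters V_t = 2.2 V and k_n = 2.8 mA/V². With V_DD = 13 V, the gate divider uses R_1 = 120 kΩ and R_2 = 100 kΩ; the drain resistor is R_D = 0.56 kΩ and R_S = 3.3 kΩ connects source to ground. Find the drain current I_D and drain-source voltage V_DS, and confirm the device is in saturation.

V_G = V_DD·R_2/(R_1+R_2) = 13×100/220 = 5.91 V.
Assume saturation: I_D = (k_n/2)(V_GS − V_t)² with V_GS = V_G − I_D·R_S = 5.91 − 3.3·I_D.
Substituting gives 15.2·I_D² − 35.3·I_D + 19.3 = 0, with roots I_D = 0.883 or 1.43 mA.
The root I_D = 1.43 mA gives V_GS = 1.19 V ≤ V_t, so take I_D = 0.883 mA.
Then V_GS = 2.99 V and V_DS = V_DD − I_D(R_D+R_S) = 13 − 0.883×3.86 = 9.59 V.
Saturation requires V_DS ≥ V_GS − V_t = 0.794 V; 9.59 ≥ 0.794 ✓.

I_D ≈ 0.88 mA, V_DS ≈ 9.6 V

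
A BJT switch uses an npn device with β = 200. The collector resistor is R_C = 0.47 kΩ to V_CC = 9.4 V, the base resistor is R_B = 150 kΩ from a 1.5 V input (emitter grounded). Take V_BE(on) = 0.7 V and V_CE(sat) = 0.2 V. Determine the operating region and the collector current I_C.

active; I_C ≈ 1.1 mA

Assume active. Base-emitter loop: I_B = (V_BB − V_BE)/R_B = (1.5 − 0.7)/150 = 0.00533 mA.
I_C = β·I_B = 200×0.00533 = 1.07 mA.
V_CE = V_CC − I_C·R_C = 9.4 − 1.07×0.47 = 8.9 V > V_CE(sat), so the active-region assumption holds.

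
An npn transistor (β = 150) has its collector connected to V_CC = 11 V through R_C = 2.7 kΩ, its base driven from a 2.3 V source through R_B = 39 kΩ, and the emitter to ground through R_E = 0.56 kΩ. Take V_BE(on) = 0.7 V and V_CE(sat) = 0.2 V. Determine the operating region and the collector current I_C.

active; I_C ≈ 1.9 mA

Assume active. Base-emitter loop: I_B = (V_BB − V_BE)/(R_B + (β+1)R_E) = (2.3 − 0.7)/(39 + 151×0.56) = 0.0129 mA.
I_C = β·I_B = 150×0.0129 = 1.94 mA.
V_CE = V_CC − I_C·R_C − I_E·R_E = 11 − 1.94×2.7 − 1.96×0.56 = 4.66 V > V_CE(sat), so the active-region assumption holds.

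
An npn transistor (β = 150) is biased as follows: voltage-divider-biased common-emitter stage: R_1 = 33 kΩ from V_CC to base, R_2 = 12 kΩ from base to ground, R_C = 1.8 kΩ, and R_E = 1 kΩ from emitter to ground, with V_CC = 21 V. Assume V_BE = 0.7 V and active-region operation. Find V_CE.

V_CE ≈ 8.1 V

Thevenize the base divider: V_Th = V_CC·R_2/(R_1+R_2) = 21×12/45 = 5.6 V, R_Th = R_1‖R_2 = 8.8 kΩ.
Base-emitter loop: V_Th = I_B·R_Th + V_BE + (β+1)I_B·R_E, so I_B = (5.6 − 0.7) / (8.8 + 151×1) = 0.0307 mA.
I_C = β·I_B = 150×0.0307 = 4.6 mA, and I_E = (β+1)I_B = 4.63 mA.
V_CE = V_CC − I_C·R_C − I_E·R_E = 21 − 4.6×1.8 − 4.63×1 = 8.09 V.
V_CE = 8.09 V > 0.2 V confirms active-region operation.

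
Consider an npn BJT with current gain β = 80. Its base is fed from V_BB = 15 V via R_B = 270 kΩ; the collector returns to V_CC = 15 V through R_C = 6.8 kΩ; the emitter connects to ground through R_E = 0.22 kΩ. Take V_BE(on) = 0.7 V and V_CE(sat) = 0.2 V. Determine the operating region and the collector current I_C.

Assume active: I_B = (15 − 0.7)/(270 + 81×0.22) = 0.0497 mA, I_C = β·I_B = 3.97 mA.
Then V_CE = 15 − 3.97×6.8 − 4.02×0.22 = -12.9 V < 0.2 V — the active assumption fails.
Re-solve with V_CE = 0.2 V. KCL at the emitter: V_E/R_E = (V_BB−0.7−V_E)/R_B + (V_CC−0.2−V_E)/R_C, giving V_E = 0.475 V.
I_C = (V_CC − 0.2 − V_E)/R_C = (14.8 − 0.475)/6.8 = 2.11 mA.
Check: I_B = (14.3 − 0.475)/270 = 0.0512 mA, and β·I_B = 4.1 mA > I_C, confirming saturation.

saturation; I_C ≈ 2.1 mA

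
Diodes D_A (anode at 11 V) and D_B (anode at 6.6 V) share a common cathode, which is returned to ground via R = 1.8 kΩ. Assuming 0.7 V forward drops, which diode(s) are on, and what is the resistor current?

Only D_A conducts; I_R ≈ 5.7 mA

Assume both conduct. Then node N would need to be at both 11−0.7 = 10.3 V and 6.6−0.7 = 5.9 V, which is impossible.
Assume only D_A conducts: V_N = 11 − 0.7 = 10.3 V, so I_R = 10.3/1.8 = 5.72 mA.
Check D_B: its anode-to-cathode voltage is 6.6 − 10.3 = -3.7 V < 0.7 V, so it is off. The assumption is consistent.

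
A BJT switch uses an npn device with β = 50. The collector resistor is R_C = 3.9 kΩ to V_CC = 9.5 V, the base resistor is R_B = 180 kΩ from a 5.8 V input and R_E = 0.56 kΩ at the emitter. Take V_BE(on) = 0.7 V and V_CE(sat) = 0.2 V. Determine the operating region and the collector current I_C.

active; I_C ≈ 1.2 mA

Assume active. Base-emitter loop: I_B = (V_BB − V_BE)/(R_B + (β+1)R_E) = (5.8 − 0.7)/(180 + 51×0.56) = 0.0245 mA.
I_C = β·I_B = 50×0.0245 = 1.22 mA.
V_CE = V_CC − I_C·R_C − I_E·R_E = 9.5 − 1.22×3.9 − 1.25×0.56 = 4.03 V > V_CE(sat), so the active-region assumption holds.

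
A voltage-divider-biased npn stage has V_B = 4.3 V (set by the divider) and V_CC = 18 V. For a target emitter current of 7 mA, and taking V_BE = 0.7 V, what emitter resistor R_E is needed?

V_E = V_B − V_BE = 4.3 − 0.7 = 3.6 V.
R_E = V_E / I_E = 3.6 / 7 = 0.514 kΩ.

R_E ≈ 0.51 kΩ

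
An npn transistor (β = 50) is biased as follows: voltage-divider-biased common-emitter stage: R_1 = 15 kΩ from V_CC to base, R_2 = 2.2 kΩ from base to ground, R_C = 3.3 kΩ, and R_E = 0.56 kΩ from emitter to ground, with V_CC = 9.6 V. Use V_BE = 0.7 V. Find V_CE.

Thevenize the base divider: V_Th = V_CC·R_2/(R_1+R_2) = 9.6×2.2/17.2 = 1.23 V, R_Th = R_1‖R_2 = 1.92 kΩ.
Base-emitter loop: V_Th = I_B·R_Th + V_BE + (β+1)I_B·R_E, so I_B = (1.23 − 0.7) / (1.92 + 51×0.56) = 0.0173 mA.
I_C = β·I_B = 50×0.0173 = 0.866 mA, and I_E = (β+1)I_B = 0.883 mA.
V_CE = V_CC − I_C·R_C − I_E·R_E = 9.6 − 0.866×3.3 − 0.883×0.56 = 6.25 V.
V_CE = 6.25 V > 0.2 V confirms active-region operation.

V_CE ≈ 6.2 V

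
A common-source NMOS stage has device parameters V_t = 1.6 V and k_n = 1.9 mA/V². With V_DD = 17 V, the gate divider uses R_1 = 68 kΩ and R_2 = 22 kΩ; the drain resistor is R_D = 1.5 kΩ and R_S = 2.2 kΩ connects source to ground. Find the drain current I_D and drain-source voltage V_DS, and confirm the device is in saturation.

I_D ≈ 0.76 mA, V_DS ≈ 14 V

V_G = V_DD·R_2/(R_1+R_2) = 17×22/90 = 4.16 V.
Assume saturation: I_D = (k_n/2)(V_GS − V_t)² with V_GS = V_G − I_D·R_S = 4.16 − 2.2·I_D.
Substituting gives 4.6·I_D² − 11.7·I_D + 6.2 = 0, with roots I_D = 0.756 or 1.78 mA.
The root I_D = 1.78 mA gives V_GS = 0.229 V ≤ V_t, so take I_D = 0.756 mA.
Then V_GS = 2.49 V and V_DS = V_DD − I_D(R_D+R_S) = 17 − 0.756×3.7 = 14.2 V.
Saturation requires V_DS ≥ V_GS − V_t = 0.892 V; 14.2 ≥ 0.892 ✓.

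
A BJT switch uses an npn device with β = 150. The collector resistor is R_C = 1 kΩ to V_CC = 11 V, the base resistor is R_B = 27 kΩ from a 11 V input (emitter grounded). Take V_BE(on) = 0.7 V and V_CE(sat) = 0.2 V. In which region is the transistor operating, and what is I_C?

Assume active: I_B = (11 − 0.7)/27 = 0.381 mA, giving I_C = β·I_B = 57.2 mA.
But then V_CE = 11 − 57.2×1 = -46.2 V < V_CE(sat) = 0.2 V — impossible in the active region.
So the transistor is saturated. With V_CE = 0.2 V, I_C = (V_CC − 0.2)/R_C = 10.8/1 = 10.8 mA.
Check: β·I_B = 57.2 mA > I_C = 10.8 mA, confirming saturation.

saturation; I_C ≈ 11 mA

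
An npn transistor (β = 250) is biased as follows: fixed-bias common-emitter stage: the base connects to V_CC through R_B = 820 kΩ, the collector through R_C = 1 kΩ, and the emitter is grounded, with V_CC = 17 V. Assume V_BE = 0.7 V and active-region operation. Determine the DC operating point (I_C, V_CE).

I_C ≈ 5 mA, V_CE ≈ 12 V

Base loop: V_CC = I_B·R_B + V_BE, so I_B = (17 − 0.7)/820 kΩ = 0.0199 mA.
In the active region I_C = β·I_B = 250 × 0.0199 = 4.97 mA.
Collector loop: V_CE = V_CC − I_C·R_C = 17 − 4.97×1 = 12 V.
Since V_CE = 12 V > V_CE(sat) ≈ 0.2 V, the transistor is in the active region as assumed.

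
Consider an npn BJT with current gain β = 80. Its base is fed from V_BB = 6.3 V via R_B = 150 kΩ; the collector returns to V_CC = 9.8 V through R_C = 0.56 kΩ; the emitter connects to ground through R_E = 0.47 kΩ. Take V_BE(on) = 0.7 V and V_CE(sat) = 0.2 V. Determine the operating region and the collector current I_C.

Assume active. Base-emitter loop: I_B = (V_BB − V_BE)/(R_B + (β+1)R_E) = (6.3 − 0.7)/(150 + 81×0.47) = 0.0298 mA.
I_C = β·I_B = 80×0.0298 = 2.38 mA.
V_CE = V_CC − I_C·R_C − I_E·R_E = 9.8 − 2.38×0.56 − 2.41×0.47 = 7.33 V > V_CE(sat), so the active-region assumption holds.

active; I_C ≈ 2.4 mA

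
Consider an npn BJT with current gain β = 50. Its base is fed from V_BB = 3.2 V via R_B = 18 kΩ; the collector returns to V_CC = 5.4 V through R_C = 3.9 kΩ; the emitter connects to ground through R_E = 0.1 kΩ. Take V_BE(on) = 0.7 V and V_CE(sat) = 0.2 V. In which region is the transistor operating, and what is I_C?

saturation; I_C ≈ 1.3 mA

Assume active: I_B = (3.2 − 0.7)/(18 + 51×0.1) = 0.108 mA, I_C = β·I_B = 5.41 mA.
Then V_CE = 5.4 − 5.41×3.9 − 5.52×0.1 = -16.3 V < 0.2 V — the active assumption fails.
Re-solve with V_CE = 0.2 V. KCL at the emitter: V_E/R_E = (V_BB−0.7−V_E)/R_B + (V_CC−0.2−V_E)/R_C, giving V_E = 0.143 V.
I_C = (V_CC − 0.2 − V_E)/R_C = (5.2 − 0.143)/3.9 = 1.3 mA.
Check: I_B = (2.5 − 0.143)/18 = 0.131 mA, and β·I_B = 6.55 mA > I_C, confirming saturation.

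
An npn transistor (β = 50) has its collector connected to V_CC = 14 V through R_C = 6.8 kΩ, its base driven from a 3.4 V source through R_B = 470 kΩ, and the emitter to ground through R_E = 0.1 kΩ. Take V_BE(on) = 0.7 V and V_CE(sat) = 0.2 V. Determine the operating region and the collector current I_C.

Assume active. Base-emitter loop: I_B = (V_BB − V_BE)/(R_B + (β+1)R_E) = (3.4 − 0.7)/(470 + 51×0.1) = 0.00568 mA.
I_C = β·I_B = 50×0.00568 = 0.284 mA.
V_CE = V_CC − I_C·R_C − I_E·R_E = 14 − 0.284×6.8 − 0.29×0.1 = 12 V > V_CE(sat), so the active-region assumption holds.

active; I_C ≈ 0.28 mA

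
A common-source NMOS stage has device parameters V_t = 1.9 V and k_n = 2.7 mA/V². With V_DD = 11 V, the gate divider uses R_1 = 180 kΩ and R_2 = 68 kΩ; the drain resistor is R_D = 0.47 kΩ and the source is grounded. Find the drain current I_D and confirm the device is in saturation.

I_D ≈ 1.7 mA

V_G = V_DD·R_2/(R_1+R_2) = 11×68/248 = 3.02 V. With the source grounded, V_GS = V_G = 3.02 V.
Assume saturation: I_D = (k_n/2)(V_GS − V_t)² = (2.7/2)×(3.02 − 1.9)² = 1.35×1.12² = 1.68 mA.
V_DS = V_DD − I_D·R_D = 11 − 1.68×0.47 = 10.2 V.
Saturation requires V_DS ≥ V_GS − V_t = 1.12 V; 10.2 ≥ 1.12 ✓.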